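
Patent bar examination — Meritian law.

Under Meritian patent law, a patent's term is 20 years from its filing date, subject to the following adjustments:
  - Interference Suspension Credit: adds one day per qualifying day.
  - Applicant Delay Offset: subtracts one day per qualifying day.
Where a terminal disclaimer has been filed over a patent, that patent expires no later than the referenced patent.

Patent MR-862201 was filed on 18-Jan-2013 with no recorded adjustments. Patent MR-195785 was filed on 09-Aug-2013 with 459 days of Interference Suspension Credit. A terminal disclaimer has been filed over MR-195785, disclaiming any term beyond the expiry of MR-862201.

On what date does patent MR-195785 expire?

January 18, 2033

Natural term of MR-195785:
  Base: filing + 20 years → 9 August 2033.
  Interference Suspension Credit: +459 days → 11 November 2034.
Expiry of referenced patent MR-862201:
  Base: filing + 20 years → 18 January 2033.
Terminal disclaimer: MR-195785 expires on the earlier of 11 November 2034 and 18 January 2033.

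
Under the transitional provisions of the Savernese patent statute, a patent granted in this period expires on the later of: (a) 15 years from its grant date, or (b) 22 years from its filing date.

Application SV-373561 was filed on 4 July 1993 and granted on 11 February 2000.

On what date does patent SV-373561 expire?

(a) grant + 15 years → 11 February 2015.
(b) filing + 22 years → 4 July 2015.
Later of the two: 4 July 2015.

2015-07-04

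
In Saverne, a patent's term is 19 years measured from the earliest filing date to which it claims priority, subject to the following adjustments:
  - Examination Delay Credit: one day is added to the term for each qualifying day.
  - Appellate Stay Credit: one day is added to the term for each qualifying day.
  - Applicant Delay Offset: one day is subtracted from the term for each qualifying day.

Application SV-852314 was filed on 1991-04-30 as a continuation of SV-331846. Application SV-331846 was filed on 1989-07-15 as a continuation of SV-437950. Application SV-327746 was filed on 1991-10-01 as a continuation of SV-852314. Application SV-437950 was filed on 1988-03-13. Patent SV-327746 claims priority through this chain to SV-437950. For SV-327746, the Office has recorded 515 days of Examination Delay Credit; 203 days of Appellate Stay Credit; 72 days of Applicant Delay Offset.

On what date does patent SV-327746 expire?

December 18, 2008

Earliest priority filing: 13 March 1988.
Base term: 13 March 1988 + 19 years → 13 March 2007.
Examination Delay Credit: +515 days → 9 August 2008.
Appellate Stay Credit: +203 days → 28 February 2009.
Applicant Delay Offset: −72 days → 18 December 2008.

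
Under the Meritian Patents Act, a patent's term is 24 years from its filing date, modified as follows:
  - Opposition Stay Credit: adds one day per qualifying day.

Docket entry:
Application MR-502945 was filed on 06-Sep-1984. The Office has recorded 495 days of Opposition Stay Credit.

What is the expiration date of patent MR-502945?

Base term: filing date + 24 years → 6 September 2008.
Opposition Stay Credit: +495 days → 14 January 2010.

2010-01-14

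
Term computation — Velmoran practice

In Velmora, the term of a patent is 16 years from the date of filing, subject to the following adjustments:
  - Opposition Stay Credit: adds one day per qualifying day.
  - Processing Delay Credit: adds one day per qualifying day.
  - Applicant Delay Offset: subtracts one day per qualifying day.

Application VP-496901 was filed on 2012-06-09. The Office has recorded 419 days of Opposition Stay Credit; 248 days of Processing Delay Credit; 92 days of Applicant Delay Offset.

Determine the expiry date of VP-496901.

2030-01-05

Base term: filing date + 16 years → 9 June 2028.
Opposition Stay Credit: +419 days → 2 August 2029.
Processing Delay Credit: +248 days → 7 April 2030.
Applicant Delay Offset: −92 days → 5 January 2030.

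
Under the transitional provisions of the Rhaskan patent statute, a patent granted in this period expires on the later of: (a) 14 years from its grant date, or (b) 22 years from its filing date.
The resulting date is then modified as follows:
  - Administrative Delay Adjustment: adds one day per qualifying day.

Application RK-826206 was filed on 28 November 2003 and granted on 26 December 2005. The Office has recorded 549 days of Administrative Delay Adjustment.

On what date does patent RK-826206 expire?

May 31, 2027

(a) grant + 14 years → 26 December 2019.
(b) filing + 22 years → 28 November 2025.
Later of the two: 28 November 2025.
Administrative Delay Adjustment: +549 days → 31 May 2027.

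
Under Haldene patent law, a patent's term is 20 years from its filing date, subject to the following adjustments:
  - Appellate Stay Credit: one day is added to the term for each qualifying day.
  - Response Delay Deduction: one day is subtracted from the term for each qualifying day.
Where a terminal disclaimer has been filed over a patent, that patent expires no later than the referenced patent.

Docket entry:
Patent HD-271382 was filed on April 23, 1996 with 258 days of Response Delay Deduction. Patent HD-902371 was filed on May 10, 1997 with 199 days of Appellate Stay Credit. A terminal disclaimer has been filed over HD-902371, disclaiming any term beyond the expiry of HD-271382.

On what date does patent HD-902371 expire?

August 9, 2015

Natural term of HD-902371:
  Base: filing + 20 years → 10 May 2017.
  Appellate Stay Credit: +199 days → 25 November 2017.
Expiry of referenced patent HD-271382:
  Base: filing + 20 years → 23 April 2016.
  Response Delay Deduction: −258 days → 9 August 2015.
Terminal disclaimer: HD-902371 expires on the earlier of 25 November 2017 and 9 August 2015.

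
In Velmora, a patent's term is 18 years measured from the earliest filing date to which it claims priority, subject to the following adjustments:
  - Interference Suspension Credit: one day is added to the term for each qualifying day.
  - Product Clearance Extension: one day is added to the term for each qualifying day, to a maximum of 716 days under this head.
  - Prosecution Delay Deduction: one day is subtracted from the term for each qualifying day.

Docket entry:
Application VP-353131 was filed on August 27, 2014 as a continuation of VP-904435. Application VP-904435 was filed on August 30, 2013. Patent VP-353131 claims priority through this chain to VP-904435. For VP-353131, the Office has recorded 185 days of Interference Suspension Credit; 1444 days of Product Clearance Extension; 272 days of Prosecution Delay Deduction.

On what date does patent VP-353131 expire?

Earliest priority filing: 30 August 2013.
Base term: 30 August 2013 + 18 years → 30 August 2031.
Interference Suspension Credit: +185 days → 2 March 2032.
Product Clearance Extension: 1444 days claimed exceeds the 716-day cap, so +716 days → 16 February 2034.
Prosecution Delay Deduction: −272 days → 20 May 2033.

2033-05-20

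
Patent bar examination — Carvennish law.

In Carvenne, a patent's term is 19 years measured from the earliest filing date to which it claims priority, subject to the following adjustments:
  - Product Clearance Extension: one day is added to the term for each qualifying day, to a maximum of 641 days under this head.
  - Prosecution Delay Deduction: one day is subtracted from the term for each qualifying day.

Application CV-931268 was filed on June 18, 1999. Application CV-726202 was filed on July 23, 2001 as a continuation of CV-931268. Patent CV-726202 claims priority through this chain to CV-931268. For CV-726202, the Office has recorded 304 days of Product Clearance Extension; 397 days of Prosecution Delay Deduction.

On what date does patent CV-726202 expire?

Earliest priority filing: 18 June 1999.
Base term: 18 June 1999 + 19 years → 18 June 2018.
Product Clearance Extension: 304 days (within the 641-day cap) → +304 days → 18 April 2019.
Prosecution Delay Deduction: −397 days → 17 March 2018.

2018-03-17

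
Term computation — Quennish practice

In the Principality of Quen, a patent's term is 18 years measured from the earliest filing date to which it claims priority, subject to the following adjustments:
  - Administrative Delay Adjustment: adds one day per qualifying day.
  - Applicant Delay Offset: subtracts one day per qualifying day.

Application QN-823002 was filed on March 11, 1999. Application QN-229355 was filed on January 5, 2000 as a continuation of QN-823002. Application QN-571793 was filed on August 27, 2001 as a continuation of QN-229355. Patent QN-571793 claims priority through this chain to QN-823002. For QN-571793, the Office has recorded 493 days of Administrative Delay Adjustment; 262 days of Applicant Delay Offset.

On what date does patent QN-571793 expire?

Earliest priority filing: 11 March 1999.
Base term: 11 March 1999 + 18 years → 11 March 2017.
Administrative Delay Adjustment: +493 days → 17 July 2018.
Applicant Delay Offset: −262 days → 28 October 2017.

October 28, 2017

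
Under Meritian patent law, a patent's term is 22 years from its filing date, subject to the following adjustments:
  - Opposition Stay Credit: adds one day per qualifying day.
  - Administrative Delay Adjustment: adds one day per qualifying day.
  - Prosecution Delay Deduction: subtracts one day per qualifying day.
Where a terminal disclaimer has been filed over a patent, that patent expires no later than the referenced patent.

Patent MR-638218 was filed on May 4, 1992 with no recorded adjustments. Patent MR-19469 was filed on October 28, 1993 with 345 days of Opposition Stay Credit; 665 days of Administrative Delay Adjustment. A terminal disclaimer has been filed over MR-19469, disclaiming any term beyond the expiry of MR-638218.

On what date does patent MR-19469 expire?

Natural term of MR-19469:
  Base: filing + 22 years → 28 October 2015.
  Opposition Stay Credit: +345 days → 7 October 2016.
  Administrative Delay Adjustment: +665 days → 3 August 2018.
Expiry of referenced patent MR-638218:
  Base: filing + 22 years → 4 May 2014.
Terminal disclaimer: MR-19469 expires on the earlier of 3 August 2018 and 4 May 2014.

2014-05-04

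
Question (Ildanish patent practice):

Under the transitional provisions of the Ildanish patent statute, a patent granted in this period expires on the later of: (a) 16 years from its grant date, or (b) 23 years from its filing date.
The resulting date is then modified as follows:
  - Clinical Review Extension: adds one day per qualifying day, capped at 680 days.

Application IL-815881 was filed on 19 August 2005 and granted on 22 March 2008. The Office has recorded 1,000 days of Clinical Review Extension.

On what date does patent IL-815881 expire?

(a) grant + 16 years → 22 March 2024.
(b) filing + 23 years → 19 August 2028.
Later of the two: 19 August 2028.
Clinical Review Extension: 1000 days claimed exceeds the 680-day cap, so +680 days → 30 June 2030.

June 30, 2030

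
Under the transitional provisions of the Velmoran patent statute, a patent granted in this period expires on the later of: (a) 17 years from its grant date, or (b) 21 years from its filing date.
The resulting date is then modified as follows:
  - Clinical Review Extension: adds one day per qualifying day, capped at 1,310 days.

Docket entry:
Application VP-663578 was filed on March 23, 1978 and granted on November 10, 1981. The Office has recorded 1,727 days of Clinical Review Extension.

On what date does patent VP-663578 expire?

2002-10-23

(a) grant + 17 years → 10 November 1998.
(b) filing + 21 years → 23 March 1999.
Later of the two: 23 March 1999.
Clinical Review Extension: 1727 days claimed exceeds the 1310-day cap, so +1310 days → 23 October 2002.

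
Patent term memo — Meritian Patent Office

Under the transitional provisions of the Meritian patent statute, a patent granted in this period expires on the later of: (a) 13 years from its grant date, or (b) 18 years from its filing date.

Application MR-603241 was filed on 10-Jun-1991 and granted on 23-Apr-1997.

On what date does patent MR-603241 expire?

2010-04-23

(a) grant + 13 years → 23 April 2010.
(b) filing + 18 years → 10 June 2009.
Later of the two: 23 April 2010.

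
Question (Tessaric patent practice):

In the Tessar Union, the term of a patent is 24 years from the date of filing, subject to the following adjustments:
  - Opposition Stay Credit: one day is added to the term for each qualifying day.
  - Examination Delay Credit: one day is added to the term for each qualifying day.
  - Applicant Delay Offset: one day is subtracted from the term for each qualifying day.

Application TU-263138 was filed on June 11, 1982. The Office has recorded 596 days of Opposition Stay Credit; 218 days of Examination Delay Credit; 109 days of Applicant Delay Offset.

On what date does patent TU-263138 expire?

Base term: filing date + 24 years → 11 June 2006.
Opposition Stay Credit: +596 days → 28 January 2008.
Examination Delay Credit: +218 days → 2 September 2008.
Applicant Delay Offset: −109 days → 16 May 2008.

May 16, 2008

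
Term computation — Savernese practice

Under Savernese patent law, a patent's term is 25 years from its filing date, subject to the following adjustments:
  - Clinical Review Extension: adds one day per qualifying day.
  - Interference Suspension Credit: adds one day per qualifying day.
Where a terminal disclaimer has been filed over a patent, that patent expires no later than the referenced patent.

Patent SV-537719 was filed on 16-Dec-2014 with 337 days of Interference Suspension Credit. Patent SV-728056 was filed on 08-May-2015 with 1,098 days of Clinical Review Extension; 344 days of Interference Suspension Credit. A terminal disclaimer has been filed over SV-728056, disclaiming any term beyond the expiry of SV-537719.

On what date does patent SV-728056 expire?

2040-11-17

Natural term of SV-728056:
  Base: filing + 25 years → 8 May 2040.
  Clinical Review Extension: +1098 days → 11 May 2043.
  Interference Suspension Credit: +344 days → 19 April 2044.
Expiry of referenced patent SV-537719:
  Base: filing + 25 years → 16 December 2039.
  Interference Suspension Credit: +337 days → 17 November 2040.
Terminal disclaimer: SV-728056 expires on the earlier of 19 April 2044 and 17 November 2040.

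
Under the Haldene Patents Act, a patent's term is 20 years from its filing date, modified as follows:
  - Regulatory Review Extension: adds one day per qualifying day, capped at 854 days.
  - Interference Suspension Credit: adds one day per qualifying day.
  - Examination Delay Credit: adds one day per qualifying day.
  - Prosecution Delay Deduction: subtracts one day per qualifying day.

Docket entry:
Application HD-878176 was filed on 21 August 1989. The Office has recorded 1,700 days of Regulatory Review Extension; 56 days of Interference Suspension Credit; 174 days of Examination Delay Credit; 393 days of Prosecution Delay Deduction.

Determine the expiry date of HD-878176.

Base term: filing date + 20 years → 21 August 2009.
Regulatory Review Extension: 1700 days claimed exceeds the 854-day cap, so +854 days → 23 December 2011.
Interference Suspension Credit: +56 days → 17 February 2012.
Examination Delay Credit: +174 days → 9 August 2012.
Prosecution Delay Deduction: −393 days → 13 July 2011.

July 13, 2011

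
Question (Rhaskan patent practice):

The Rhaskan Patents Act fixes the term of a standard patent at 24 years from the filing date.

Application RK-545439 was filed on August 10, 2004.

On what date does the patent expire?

2028-08-10

Filing date + 24 years → 10 August 2028.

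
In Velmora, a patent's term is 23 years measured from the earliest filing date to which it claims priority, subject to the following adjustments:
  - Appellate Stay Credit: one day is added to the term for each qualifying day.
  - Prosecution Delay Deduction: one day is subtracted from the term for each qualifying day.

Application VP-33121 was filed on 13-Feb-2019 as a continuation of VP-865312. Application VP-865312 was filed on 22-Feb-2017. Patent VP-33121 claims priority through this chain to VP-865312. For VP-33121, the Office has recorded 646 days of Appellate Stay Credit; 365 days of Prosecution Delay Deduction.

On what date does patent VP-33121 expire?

Earliest priority filing: 22 February 2017.
Base term: 22 February 2017 + 23 years → 22 February 2040.
Appellate Stay Credit: +646 days → 29 November 2041.
Prosecution Delay Deduction: −365 days → 29 November 2040.

November 29, 2040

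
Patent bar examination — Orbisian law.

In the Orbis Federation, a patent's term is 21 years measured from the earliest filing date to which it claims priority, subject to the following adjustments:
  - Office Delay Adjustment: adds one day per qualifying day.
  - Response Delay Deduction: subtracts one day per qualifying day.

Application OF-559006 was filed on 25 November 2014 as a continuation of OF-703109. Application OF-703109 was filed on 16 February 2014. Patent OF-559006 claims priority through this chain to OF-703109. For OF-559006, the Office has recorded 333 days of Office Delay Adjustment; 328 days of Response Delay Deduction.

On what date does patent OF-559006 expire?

February 21, 2035

Earliest priority filing: 16 February 2014.
Base term: 16 February 2014 + 21 years → 16 February 2035.
Office Delay Adjustment: +333 days → 15 January 2036.
Response Delay Deduction: −328 days → 21 February 2035.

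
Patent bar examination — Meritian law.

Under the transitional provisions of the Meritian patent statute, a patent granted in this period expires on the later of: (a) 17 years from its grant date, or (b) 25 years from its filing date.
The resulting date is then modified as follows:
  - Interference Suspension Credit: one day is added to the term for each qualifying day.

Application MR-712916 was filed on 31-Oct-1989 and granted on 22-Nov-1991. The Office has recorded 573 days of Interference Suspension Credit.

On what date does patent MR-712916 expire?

2016-05-26

(a) grant + 17 years → 22 November 2008.
(b) filing + 25 years → 31 October 2014.
Later of the two: 31 October 2014.
Interference Suspension Credit: +573 days → 26 May 2016.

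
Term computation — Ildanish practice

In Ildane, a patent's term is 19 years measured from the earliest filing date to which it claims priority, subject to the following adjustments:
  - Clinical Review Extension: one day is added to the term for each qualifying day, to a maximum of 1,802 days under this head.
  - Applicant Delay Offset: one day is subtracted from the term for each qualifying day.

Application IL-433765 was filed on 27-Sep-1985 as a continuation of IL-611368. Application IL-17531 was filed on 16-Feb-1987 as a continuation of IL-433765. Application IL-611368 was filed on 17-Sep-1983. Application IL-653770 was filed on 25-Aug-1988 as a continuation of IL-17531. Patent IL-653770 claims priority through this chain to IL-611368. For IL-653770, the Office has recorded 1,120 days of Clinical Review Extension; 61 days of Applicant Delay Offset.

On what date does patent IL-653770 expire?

Earliest priority filing: 17 September 1983.
Base term: 17 September 1983 + 19 years → 17 September 2002.
Clinical Review Extension: 1120 days (within the 1802-day cap) → +1120 days → 11 October 2005.
Applicant Delay Offset: −61 days → 11 August 2005.

2005-08-11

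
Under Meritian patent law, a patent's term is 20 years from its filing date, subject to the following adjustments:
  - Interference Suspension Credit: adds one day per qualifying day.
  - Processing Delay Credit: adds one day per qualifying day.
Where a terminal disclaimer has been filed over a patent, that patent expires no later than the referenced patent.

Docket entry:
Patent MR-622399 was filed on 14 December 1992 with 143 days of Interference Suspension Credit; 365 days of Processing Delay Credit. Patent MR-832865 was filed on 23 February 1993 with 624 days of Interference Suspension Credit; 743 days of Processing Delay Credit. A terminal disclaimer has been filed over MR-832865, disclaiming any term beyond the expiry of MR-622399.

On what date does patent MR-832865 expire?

Natural term of MR-832865:
  Base: filing + 20 years → 23 February 2013.
  Interference Suspension Credit: +624 days → 9 November 2014.
  Processing Delay Credit: +743 days → 21 November 2016.
Expiry of referenced patent MR-622399:
  Base: filing + 20 years → 14 December 2012.
  Interference Suspension Credit: +143 days → 6 May 2013.
  Processing Delay Credit: +365 days → 6 May 2014.
Terminal disclaimer: MR-832865 expires on the earlier of 21 November 2016 and 6 May 2014.

2014-05-06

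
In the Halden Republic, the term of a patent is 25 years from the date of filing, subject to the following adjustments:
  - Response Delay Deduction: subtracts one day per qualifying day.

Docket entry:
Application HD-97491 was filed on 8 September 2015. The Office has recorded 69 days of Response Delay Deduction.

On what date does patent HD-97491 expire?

Base term: filing date + 25 years → 8 September 2040.
Response Delay Deduction: −69 days → 1 July 2040.

July 1, 2040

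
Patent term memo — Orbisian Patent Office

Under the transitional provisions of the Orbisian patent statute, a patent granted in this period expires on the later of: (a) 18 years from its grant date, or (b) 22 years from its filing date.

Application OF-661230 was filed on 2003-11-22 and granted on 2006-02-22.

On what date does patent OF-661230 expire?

(a) grant + 18 years → 22 February 2024.
(b) filing + 22 years → 22 November 2025.
Later of the two: 22 November 2025.

2025-11-22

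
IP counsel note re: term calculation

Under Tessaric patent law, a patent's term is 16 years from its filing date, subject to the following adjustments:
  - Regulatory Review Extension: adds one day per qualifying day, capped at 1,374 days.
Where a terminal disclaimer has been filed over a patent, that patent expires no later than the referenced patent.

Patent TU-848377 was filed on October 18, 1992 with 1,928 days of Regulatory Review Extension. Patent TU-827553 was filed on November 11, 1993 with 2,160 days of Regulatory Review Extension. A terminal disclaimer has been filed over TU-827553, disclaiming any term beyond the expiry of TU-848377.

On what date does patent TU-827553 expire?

July 23, 2012

Natural term of TU-827553:
  Base: filing + 16 years → 11 November 2009.
  Regulatory Review Extension: 2160 days claimed exceeds the 1374-day cap, so +1374 days → 16 August 2013.
Expiry of referenced patent TU-848377:
  Base: filing + 16 years → 18 October 2008.
  Regulatory Review Extension: 1928 days claimed exceeds the 1374-day cap, so +1374 days → 23 July 2012.
Terminal disclaimer: TU-827553 expires on the earlier of 16 August 2013 and 23 July 2012.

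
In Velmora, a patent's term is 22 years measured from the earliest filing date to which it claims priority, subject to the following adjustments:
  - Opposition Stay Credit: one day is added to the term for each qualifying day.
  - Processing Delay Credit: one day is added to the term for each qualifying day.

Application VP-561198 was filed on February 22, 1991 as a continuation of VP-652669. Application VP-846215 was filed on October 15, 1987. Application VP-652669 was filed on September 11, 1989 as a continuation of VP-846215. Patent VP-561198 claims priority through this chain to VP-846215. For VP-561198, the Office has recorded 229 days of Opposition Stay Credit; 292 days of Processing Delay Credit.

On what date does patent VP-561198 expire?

Earliest priority filing: 15 October 1987.
Base term: 15 October 1987 + 22 years → 15 October 2009.
Opposition Stay Credit: +229 days → 1 June 2010.
Processing Delay Credit: +292 days → 20 March 2011.

2011-03-20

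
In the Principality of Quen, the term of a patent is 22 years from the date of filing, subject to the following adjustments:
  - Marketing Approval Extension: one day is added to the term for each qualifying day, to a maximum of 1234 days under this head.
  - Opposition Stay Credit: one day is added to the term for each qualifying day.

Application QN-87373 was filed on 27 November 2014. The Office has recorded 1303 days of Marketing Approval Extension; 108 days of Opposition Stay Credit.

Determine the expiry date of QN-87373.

July 31, 2040

Base term: filing date + 22 years → 27 November 2036.
Marketing Approval Extension: 1303 days claimed exceeds the 1234-day cap, so +1234 days → 14 April 2040.
Opposition Stay Credit: +108 days → 31 July 2040.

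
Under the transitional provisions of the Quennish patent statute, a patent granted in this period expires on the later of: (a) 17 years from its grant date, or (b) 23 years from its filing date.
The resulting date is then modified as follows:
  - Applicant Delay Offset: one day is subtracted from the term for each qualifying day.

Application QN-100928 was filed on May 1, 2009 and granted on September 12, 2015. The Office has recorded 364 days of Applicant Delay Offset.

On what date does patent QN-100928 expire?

2031-09-14

(a) grant + 17 years → 12 September 2032.
(b) filing + 23 years → 1 May 2032.
Later of the two: 12 September 2032.
Applicant Delay Offset: −364 days → 14 September 2031.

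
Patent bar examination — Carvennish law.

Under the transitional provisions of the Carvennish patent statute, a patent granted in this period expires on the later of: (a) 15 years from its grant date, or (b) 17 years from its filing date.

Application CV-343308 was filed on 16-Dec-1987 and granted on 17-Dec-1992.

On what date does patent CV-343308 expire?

2007-12-17

(a) grant + 15 years → 17 December 2007.
(b) filing + 17 years → 16 December 2004.
Later of the two: 17 December 2007.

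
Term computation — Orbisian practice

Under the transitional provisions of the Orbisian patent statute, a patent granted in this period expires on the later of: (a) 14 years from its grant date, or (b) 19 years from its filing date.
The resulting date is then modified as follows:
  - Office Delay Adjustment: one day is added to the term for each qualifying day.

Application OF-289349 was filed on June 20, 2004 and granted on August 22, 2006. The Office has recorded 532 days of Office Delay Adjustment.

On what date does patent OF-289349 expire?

(a) grant + 14 years → 22 August 2020.
(b) filing + 19 years → 20 June 2023.
Later of the two: 20 June 2023.
Office Delay Adjustment: +532 days → 3 December 2024.

2024-12-03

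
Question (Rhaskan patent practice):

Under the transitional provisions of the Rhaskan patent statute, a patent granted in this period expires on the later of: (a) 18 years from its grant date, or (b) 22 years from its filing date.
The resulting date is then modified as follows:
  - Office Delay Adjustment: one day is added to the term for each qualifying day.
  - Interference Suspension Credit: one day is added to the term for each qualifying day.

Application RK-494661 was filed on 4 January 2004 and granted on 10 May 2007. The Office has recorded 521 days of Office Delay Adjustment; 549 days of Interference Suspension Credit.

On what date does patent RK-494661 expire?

(a) grant + 18 years → 10 May 2025.
(b) filing + 22 years → 4 January 2026.
Later of the two: 4 January 2026.
Office Delay Adjustment: +521 days → 9 June 2027.
Interference Suspension Credit: +549 days → 9 December 2028.

2028-12-09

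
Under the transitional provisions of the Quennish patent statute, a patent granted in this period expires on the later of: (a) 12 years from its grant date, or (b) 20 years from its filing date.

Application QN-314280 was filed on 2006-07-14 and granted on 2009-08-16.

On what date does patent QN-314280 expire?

(a) grant + 12 years → 16 August 2021.
(b) filing + 20 years → 14 July 2026.
Later of the two: 14 July 2026.

2026-07-14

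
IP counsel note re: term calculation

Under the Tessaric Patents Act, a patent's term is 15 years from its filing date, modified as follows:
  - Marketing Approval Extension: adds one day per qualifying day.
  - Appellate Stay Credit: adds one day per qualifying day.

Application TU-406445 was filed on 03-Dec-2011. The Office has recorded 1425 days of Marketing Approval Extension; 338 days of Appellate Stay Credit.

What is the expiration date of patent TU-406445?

Base term: filing date + 15 years → 3 December 2026.
Marketing Approval Extension: +1425 days → 28 October 2030.
Appellate Stay Credit: +338 days → 1 October 2031.

October 1, 2031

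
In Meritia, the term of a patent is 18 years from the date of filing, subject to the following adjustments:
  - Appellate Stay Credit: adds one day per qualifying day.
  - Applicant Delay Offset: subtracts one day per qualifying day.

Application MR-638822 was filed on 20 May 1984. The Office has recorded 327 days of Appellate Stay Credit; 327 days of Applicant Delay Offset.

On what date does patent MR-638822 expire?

Base term: filing date + 18 years → 20 May 2002.
Appellate Stay Credit: +327 days → 12 April 2003.
Applicant Delay Offset: −327 days → 20 May 2002.

2002-05-20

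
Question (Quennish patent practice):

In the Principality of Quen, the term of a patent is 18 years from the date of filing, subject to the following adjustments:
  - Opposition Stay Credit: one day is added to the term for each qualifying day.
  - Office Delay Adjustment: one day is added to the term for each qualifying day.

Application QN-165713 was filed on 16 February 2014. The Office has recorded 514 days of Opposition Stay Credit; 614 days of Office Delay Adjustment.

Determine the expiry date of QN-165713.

March 20, 2035

Base term: filing date + 18 years → 16 February 2032.
Opposition Stay Credit: +514 days → 14 July 2033.
Office Delay Adjustment: +614 days → 20 March 2035.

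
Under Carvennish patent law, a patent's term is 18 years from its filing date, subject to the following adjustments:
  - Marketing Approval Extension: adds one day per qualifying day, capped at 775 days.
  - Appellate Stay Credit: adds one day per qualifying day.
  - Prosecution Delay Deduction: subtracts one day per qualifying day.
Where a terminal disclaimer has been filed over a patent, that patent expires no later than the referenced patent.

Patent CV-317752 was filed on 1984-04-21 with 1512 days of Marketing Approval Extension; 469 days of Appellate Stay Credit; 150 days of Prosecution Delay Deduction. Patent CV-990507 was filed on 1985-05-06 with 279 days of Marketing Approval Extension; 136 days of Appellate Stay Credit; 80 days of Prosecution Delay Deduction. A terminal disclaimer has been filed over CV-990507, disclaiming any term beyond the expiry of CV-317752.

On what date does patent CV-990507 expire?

Natural term of CV-990507:
  Base: filing + 18 years → 6 May 2003.
  Marketing Approval Extension: 279 days (within the 775-day cap) → +279 days → 9 February 2004.
  Appellate Stay Credit: +136 days → 24 June 2004.
  Prosecution Delay Deduction: −80 days → 5 April 2004.
Expiry of referenced patent CV-317752:
  Base: filing + 18 years → 21 April 2002.
  Marketing Approval Extension: 1512 days claimed exceeds the 775-day cap, so +775 days → 4 June 2004.
  Appellate Stay Credit: +469 days → 16 September 2005.
  Prosecution Delay Deduction: −150 days → 19 April 2005.
Terminal disclaimer: CV-990507 expires on the earlier of 5 April 2004 and 19 April 2005.

2004-04-05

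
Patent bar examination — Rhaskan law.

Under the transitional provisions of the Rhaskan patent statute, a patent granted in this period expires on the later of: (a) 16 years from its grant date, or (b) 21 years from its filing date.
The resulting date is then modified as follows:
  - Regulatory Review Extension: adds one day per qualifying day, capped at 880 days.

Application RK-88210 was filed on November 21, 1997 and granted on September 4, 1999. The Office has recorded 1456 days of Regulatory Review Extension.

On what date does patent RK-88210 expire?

April 19, 2021

(a) grant + 16 years → 4 September 2015.
(b) filing + 21 years → 21 November 2018.
Later of the two: 21 November 2018.
Regulatory Review Extension: 1456 days claimed exceeds the 880-day cap, so +880 days → 19 April 2021.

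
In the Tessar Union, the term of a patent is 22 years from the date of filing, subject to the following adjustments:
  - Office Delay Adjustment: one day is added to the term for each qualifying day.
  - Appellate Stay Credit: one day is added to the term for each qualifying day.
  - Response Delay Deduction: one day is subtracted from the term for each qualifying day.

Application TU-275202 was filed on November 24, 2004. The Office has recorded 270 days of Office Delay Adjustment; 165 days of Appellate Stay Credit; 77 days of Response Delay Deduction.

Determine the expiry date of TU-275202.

November 17, 2027

Base term: filing date + 22 years → 24 November 2026.
Office Delay Adjustment: +270 days → 21 August 2027.
Appellate Stay Credit: +165 days → 2 February 2028.
Response Delay Deduction: −77 days → 17 November 2027.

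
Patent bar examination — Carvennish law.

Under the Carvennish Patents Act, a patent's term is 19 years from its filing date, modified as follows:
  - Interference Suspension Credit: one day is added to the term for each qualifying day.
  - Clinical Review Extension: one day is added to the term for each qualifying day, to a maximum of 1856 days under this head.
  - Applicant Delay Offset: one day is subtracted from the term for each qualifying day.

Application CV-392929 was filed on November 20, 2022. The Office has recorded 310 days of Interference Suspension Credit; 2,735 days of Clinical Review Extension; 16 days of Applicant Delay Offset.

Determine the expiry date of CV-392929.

Base term: filing date + 19 years → 20 November 2041.
Interference Suspension Credit: +310 days → 26 September 2042.
Clinical Review Extension: 2735 days claimed exceeds the 1856-day cap, so +1856 days → 26 October 2047.
Applicant Delay Offset: −16 days → 10 October 2047.

2047-10-10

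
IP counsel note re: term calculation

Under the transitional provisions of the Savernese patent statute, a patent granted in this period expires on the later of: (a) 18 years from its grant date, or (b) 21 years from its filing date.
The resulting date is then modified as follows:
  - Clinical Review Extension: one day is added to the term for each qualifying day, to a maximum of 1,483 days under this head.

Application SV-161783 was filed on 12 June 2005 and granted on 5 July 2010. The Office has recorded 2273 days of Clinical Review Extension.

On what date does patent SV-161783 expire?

July 27, 2032

(a) grant + 18 years → 5 July 2028.
(b) filing + 21 years → 12 June 2026.
Later of the two: 5 July 2028.
Clinical Review Extension: 2273 days claimed exceeds the 1483-day cap, so +1483 days → 27 July 2032.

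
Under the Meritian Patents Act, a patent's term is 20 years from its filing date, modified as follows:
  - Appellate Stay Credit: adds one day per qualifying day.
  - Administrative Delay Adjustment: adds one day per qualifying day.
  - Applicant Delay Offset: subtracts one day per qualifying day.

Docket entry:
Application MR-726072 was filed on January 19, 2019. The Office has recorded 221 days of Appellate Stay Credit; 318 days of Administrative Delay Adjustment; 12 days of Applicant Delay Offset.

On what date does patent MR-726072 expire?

Base term: filing date + 20 years → 19 January 2039.
Appellate Stay Credit: +221 days → 28 August 2039.
Administrative Delay Adjustment: +318 days → 11 July 2040.
Applicant Delay Offset: −12 days → 29 June 2040.

2040-06-29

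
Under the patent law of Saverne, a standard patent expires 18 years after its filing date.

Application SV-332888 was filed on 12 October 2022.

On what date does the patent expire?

Filing date + 18 years → 12 October 2040.

October 12, 2040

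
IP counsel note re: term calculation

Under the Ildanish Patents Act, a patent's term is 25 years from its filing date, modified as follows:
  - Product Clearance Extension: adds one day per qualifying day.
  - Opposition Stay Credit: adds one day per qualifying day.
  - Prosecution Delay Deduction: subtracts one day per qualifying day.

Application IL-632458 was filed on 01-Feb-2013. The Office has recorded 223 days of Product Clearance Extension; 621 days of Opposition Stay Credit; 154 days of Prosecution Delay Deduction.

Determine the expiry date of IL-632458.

2039-12-23

Base term: filing date + 25 years → 1 February 2038.
Product Clearance Extension: +223 days → 12 September 2038.
Opposition Stay Credit: +621 days → 25 May 2040.
Prosecution Delay Deduction: −154 days → 23 December 2039.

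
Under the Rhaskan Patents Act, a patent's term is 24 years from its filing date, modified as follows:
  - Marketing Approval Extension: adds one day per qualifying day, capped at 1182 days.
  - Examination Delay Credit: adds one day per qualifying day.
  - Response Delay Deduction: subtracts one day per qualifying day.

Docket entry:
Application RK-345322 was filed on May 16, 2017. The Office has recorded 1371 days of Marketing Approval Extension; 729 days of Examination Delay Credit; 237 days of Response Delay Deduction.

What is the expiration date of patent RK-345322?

December 15, 2045

Base term: filing date + 24 years → 16 May 2041.
Marketing Approval Extension: 1371 days claimed exceeds the 1182-day cap, so +1182 days → 10 August 2044.
Examination Delay Credit: +729 days → 9 August 2046.
Response Delay Deduction: −237 days → 15 December 2045.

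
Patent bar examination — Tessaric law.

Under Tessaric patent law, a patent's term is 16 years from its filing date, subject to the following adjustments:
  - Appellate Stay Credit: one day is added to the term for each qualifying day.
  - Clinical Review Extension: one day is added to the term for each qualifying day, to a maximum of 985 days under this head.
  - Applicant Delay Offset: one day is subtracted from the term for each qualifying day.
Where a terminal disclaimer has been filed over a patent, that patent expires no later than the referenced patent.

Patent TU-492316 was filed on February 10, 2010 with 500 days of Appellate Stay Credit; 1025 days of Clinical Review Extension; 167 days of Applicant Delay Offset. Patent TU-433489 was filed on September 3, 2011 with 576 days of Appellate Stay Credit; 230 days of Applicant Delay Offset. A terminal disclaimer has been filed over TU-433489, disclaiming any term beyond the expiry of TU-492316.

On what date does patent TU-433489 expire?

Natural term of TU-433489:
  Base: filing + 16 years → 3 September 2027.
  Appellate Stay Credit: +576 days → 1 April 2029.
  Applicant Delay Offset: −230 days → 14 August 2028.
Expiry of referenced patent TU-492316:
  Base: filing + 16 years → 10 February 2026.
  Appellate Stay Credit: +500 days → 25 June 2027.
  Clinical Review Extension: 1025 days claimed exceeds the 985-day cap, so +985 days → 6 March 2030.
  Applicant Delay Offset: −167 days → 20 September 2029.
Terminal disclaimer: TU-433489 expires on the earlier of 14 August 2028 and 20 September 2029.

August 14, 2028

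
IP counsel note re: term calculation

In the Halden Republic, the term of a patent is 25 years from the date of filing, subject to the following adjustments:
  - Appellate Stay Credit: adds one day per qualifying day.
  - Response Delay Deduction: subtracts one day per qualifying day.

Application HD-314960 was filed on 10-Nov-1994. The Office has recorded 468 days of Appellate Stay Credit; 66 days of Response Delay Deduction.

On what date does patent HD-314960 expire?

Base term: filing date + 25 years → 10 November 2019.
Appellate Stay Credit: +468 days → 20 February 2021.
Response Delay Deduction: −66 days → 16 December 2020.

December 16, 2020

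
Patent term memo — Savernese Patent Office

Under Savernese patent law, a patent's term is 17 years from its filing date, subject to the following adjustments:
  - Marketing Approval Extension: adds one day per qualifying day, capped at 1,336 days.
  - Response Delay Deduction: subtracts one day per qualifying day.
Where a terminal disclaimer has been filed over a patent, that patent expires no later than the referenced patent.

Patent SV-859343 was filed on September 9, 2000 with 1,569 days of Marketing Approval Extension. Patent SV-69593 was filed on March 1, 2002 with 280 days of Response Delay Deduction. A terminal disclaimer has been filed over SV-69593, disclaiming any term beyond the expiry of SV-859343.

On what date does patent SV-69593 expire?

Natural term of SV-69593:
  Base: filing + 17 years → 1 March 2019.
  Response Delay Deduction: −280 days → 25 May 2018.
Expiry of referenced patent SV-859343:
  Base: filing + 17 years → 9 September 2017.
  Marketing Approval Extension: 1569 days claimed exceeds the 1336-day cap, so +1336 days → 7 May 2021.
Terminal disclaimer: SV-69593 expires on the earlier of 25 May 2018 and 7 May 2021.

2018-05-25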